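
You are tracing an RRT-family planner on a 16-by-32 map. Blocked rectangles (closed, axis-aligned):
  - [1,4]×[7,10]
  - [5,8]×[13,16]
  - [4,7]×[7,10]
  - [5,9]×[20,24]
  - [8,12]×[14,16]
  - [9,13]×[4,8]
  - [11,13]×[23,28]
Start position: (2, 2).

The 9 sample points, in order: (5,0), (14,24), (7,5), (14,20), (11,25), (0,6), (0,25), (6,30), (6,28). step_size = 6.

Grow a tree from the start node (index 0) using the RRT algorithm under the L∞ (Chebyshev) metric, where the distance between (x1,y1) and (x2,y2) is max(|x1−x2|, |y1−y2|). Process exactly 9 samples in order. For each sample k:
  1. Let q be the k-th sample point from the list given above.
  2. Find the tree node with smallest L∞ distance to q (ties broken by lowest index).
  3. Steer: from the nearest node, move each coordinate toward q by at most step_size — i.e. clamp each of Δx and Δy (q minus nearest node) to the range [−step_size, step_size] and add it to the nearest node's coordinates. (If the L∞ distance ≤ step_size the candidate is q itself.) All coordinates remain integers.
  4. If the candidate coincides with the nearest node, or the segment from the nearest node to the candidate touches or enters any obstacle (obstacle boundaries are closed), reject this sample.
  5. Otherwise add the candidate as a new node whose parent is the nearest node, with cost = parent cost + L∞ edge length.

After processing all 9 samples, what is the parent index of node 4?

Parent of node 4: 3

1. q=(5,0) nearest=0 d=3 new=(5,0) → add node 1 parent=0 cost=3
2. q=(14,24) nearest=0 d=22 new=(8,8) → blocked by [4,7]×[7,10], reject
3. q=(7,5) nearest=0 d=5 new=(7,5) → add node 2 parent=0 cost=5
4. q=(14,20) nearest=2 d=15 new=(13,11) → blocked by [9,13]×[4,8], reject
5. q=(11,25) nearest=2 d=20 new=(11,11) → blocked by [9,13]×[4,8], reject
6. q=(0,6) nearest=0 d=4 new=(0,6) → add node 3 parent=0 cost=4
7. q=(0,25) nearest=3 d=19 new=(0,12) → add node 4 parent=3 cost=10
8. q=(6,30) nearest=4 d=18 new=(6,18) → add node 5 parent=4 cost=16
9. q=(6,28) nearest=5 d=10 new=(6,24) → blocked by [5,9]×[20,24], reject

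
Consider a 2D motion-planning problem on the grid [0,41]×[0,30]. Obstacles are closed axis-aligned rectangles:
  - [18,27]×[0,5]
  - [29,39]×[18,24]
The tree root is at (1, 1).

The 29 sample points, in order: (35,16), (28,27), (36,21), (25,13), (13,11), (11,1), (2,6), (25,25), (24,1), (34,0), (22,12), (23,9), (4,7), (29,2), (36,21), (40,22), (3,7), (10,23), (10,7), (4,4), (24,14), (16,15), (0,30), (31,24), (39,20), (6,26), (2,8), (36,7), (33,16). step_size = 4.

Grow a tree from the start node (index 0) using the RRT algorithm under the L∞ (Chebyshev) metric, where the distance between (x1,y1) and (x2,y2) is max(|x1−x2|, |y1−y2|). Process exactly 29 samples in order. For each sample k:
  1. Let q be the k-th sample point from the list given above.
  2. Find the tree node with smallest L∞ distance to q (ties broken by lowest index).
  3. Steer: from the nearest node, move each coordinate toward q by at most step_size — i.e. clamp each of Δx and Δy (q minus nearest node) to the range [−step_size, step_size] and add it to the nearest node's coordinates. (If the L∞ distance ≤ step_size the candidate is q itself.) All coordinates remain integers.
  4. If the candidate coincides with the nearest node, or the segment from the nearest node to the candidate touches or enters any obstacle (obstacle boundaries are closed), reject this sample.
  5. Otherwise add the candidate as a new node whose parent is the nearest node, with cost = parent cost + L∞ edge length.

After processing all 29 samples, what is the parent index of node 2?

1. q=(35,16) nearest=0 d=34 new=(5,5) → add node 1 parent=0 cost=4
2. q=(28,27) nearest=1 d=23 new=(9,9) → add node 2 parent=1 cost=8
3. q=(36,21) nearest=2 d=27 new=(13,13) → add node 3 parent=2 cost=12
4. q=(25,13) nearest=3 d=12 new=(17,13) → add node 4 parent=3 cost=16
5. q=(13,11) nearest=3 d=2 new=(13,11) → add node 5 parent=3 cost=14
6. q=(11,1) nearest=1 d=6 new=(9,1) → add node 6 parent=1 cost=8
7. q=(2,6) nearest=1 d=3 new=(2,6) → add node 7 parent=1 cost=7
8. q=(25,25) nearest=3 d=12 new=(17,17) → add node 8 parent=3 cost=16
9. q=(24,1) nearest=5 d=11 new=(17,7) → add node 9 parent=5 cost=18
10. q=(34,0) nearest=4 d=17 new=(21,9) → add node 10 parent=4 cost=20
11. q=(22,12) nearest=10 d=3 new=(22,12) → add node 11 parent=10 cost=23
12. q=(23,9) nearest=10 d=2 new=(23,9) → add node 12 parent=10 cost=22
13. q=(4,7) nearest=1 d=2 new=(4,7) → add node 13 parent=1 cost=6
14. q=(29,2) nearest=12 d=7 new=(27,5) → blocked by [18,27]×[0,5], reject
15. q=(36,21) nearest=12 d=13 new=(27,13) → add node 14 parent=12 cost=26
16. q=(40,22) nearest=14 d=13 new=(31,17) → add node 15 parent=14 cost=30
17. q=(3,7) nearest=7 d=1 new=(3,7) → add node 16 parent=7 cost=8
18. q=(10,23) nearest=8 d=7 new=(13,21) → add node 17 parent=8 cost=20
19. q=(10,7) nearest=2 d=2 new=(10,7) → add node 18 parent=2 cost=10
20. q=(4,4) nearest=1 d=1 new=(4,4) → add node 19 parent=1 cost=5
21. q=(24,14) nearest=11 d=2 new=(24,14) → add node 20 parent=11 cost=25
22. q=(16,15) nearest=4 d=2 new=(16,15) → add node 21 parent=4 cost=18
23. q=(0,30) nearest=17 d=13 new=(9,25) → add node 22 parent=17 cost=24
24. q=(31,24) nearest=15 d=7 new=(31,21) → blocked by [29,39]×[18,24], reject
25. q=(39,20) nearest=15 d=8 new=(35,20) → blocked by [29,39]×[18,24], reject
26. q=(6,26) nearest=22 d=3 new=(6,26) → add node 23 parent=22 cost=27
27. q=(2,8) nearest=16 d=1 new=(2,8) → add node 24 parent=16 cost=9
28. q=(36,7) nearest=14 d=9 new=(31,9) → add node 25 parent=14 cost=30
29. q=(33,16) nearest=15 d=2 new=(33,16) → add node 26 parent=15 cost=32

Parent of node 2: 1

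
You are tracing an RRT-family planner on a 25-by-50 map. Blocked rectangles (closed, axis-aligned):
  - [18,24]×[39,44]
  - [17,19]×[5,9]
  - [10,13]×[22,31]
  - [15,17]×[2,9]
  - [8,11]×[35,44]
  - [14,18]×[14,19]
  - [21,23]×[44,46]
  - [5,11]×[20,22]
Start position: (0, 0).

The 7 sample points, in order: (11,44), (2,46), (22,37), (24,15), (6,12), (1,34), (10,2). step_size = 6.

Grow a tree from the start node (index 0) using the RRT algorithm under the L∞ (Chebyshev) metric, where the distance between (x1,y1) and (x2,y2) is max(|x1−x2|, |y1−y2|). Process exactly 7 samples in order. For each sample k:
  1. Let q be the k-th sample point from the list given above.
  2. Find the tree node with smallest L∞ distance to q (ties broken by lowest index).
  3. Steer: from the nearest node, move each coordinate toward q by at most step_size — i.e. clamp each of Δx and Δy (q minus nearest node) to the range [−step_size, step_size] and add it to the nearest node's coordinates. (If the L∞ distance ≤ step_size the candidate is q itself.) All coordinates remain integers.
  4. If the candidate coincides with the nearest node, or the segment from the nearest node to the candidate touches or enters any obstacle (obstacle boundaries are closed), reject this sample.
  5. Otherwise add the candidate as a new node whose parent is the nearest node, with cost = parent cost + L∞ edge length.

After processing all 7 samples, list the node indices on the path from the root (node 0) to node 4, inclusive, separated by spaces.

Path: 0 1 2 4

1. q=(11,44) nearest=0 d=44 new=(6,6) → add node 1 parent=0 cost=6
2. q=(2,46) nearest=1 d=40 new=(2,12) → add node 2 parent=1 cost=12
3. q=(22,37) nearest=2 d=25 new=(8,18) → add node 3 parent=2 cost=18
4. q=(24,15) nearest=3 d=16 new=(14,15) → blocked by [14,18]×[14,19], reject
5. q=(6,12) nearest=2 d=4 new=(6,12) → add node 4 parent=2 cost=16
6. q=(1,34) nearest=3 d=16 new=(2,24) → blocked by [5,11]×[20,22], reject
7. q=(10,2) nearest=1 d=4 new=(10,2) → add node 5 parent=1 cost=10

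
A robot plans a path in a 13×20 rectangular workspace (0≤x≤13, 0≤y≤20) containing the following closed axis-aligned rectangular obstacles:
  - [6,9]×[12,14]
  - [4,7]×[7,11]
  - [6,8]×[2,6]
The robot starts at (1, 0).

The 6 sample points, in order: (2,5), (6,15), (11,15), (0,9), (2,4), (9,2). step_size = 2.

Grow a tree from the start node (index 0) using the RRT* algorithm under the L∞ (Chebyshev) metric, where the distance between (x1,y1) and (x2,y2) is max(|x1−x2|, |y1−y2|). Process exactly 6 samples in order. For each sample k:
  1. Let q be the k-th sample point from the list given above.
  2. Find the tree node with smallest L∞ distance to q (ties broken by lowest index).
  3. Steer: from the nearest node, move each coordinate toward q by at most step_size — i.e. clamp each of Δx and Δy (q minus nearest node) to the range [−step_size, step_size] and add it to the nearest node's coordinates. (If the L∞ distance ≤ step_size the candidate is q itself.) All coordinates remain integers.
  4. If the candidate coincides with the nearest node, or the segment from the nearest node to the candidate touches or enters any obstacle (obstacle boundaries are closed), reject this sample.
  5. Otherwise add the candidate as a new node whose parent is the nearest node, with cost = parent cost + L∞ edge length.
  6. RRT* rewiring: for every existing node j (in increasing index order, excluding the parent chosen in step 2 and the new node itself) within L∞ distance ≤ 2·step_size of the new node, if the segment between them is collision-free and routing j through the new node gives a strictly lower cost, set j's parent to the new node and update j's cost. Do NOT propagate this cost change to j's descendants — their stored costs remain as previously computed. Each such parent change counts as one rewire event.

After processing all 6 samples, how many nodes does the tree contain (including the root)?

Node count: 5

1. q=(2,5) nearest=0 d=5 new=(2,2) → add node 1 parent=0 cost=2
2. q=(6,15) nearest=1 d=13 new=(4,4) → add node 2 parent=1 cost=4
3. q=(11,15) nearest=2 d=11 new=(6,6) → blocked by [6,8]×[2,6], reject
4. q=(0,9) nearest=2 d=5 new=(2,6) → add node 3 parent=2 cost=6
5. q=(2,4) nearest=1 d=2 new=(2,4) → add node 4 parent=1 cost=4
6. q=(9,2) nearest=2 d=5 new=(6,2) → blocked by [6,8]×[2,6], reject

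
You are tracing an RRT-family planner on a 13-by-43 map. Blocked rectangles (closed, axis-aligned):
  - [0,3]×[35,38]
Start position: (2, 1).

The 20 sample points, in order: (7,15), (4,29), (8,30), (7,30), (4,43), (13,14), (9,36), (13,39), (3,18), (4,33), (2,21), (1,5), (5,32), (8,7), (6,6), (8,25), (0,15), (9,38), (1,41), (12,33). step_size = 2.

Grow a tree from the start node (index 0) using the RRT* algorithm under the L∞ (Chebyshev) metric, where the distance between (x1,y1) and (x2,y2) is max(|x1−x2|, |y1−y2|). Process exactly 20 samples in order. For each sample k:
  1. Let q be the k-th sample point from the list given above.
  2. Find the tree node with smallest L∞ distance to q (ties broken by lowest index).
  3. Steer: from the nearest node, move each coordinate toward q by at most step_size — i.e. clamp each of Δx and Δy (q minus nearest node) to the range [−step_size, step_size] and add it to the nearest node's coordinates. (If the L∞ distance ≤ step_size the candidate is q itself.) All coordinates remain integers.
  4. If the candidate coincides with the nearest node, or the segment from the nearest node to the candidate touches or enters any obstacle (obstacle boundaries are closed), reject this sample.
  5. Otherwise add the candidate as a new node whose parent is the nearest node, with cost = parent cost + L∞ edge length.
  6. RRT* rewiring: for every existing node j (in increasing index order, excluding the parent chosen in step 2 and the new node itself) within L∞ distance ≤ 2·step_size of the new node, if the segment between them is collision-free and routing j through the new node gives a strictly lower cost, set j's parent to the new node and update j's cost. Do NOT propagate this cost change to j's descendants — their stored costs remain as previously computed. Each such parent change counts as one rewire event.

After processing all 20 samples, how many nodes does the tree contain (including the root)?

1. q=(7,15) nearest=0 d=14 new=(4,3) → add node 1 parent=0 cost=2
2. q=(4,29) nearest=1 d=26 new=(4,5) → add node 2 parent=1 cost=4
3. q=(8,30) nearest=2 d=25 new=(6,7) → add node 3 parent=2 cost=6
4. q=(7,30) nearest=3 d=23 new=(7,9) → add node 4 parent=3 cost=8
5. q=(4,43) nearest=4 d=34 new=(5,11) → add node 5 parent=4 cost=10
6. q=(13,14) nearest=4 d=6 new=(9,11) → add node 6 parent=4 cost=10
7. q=(9,36) nearest=5 d=25 new=(7,13) → add node 7 parent=5 cost=12
8. q=(13,39) nearest=7 d=26 new=(9,15) → add node 8 parent=7 cost=14
9. q=(3,18) nearest=7 d=5 new=(5,15) → add node 9 parent=7 cost=14
10. q=(4,33) nearest=8 d=18 new=(7,17) → add node 10 parent=8 cost=16
11. q=(2,21) nearest=10 d=5 new=(5,19) → add node 11 parent=10 cost=18
12. q=(1,5) nearest=1 d=3 new=(2,5) → add node 12 parent=1 cost=4
13. q=(5,32) nearest=11 d=13 new=(5,21) → add node 13 parent=11 cost=20
14. q=(8,7) nearest=3 d=2 new=(8,7) → add node 14 parent=3 cost=8
15. q=(6,6) nearest=3 d=1 new=(6,6) → add node 15 parent=3 cost=7
16. q=(8,25) nearest=13 d=4 new=(7,23) → add node 16 parent=13 cost=22
17. q=(0,15) nearest=5 d=5 new=(3,13) → add node 17 parent=5 cost=12
18. q=(9,38) nearest=16 d=15 new=(9,25) → add node 18 parent=16 cost=24
19. q=(1,41) nearest=18 d=16 new=(7,27) → add node 19 parent=18 cost=26
20. q=(12,33) nearest=19 d=6 new=(9,29) → add node 20 parent=19 cost=28

Node count: 21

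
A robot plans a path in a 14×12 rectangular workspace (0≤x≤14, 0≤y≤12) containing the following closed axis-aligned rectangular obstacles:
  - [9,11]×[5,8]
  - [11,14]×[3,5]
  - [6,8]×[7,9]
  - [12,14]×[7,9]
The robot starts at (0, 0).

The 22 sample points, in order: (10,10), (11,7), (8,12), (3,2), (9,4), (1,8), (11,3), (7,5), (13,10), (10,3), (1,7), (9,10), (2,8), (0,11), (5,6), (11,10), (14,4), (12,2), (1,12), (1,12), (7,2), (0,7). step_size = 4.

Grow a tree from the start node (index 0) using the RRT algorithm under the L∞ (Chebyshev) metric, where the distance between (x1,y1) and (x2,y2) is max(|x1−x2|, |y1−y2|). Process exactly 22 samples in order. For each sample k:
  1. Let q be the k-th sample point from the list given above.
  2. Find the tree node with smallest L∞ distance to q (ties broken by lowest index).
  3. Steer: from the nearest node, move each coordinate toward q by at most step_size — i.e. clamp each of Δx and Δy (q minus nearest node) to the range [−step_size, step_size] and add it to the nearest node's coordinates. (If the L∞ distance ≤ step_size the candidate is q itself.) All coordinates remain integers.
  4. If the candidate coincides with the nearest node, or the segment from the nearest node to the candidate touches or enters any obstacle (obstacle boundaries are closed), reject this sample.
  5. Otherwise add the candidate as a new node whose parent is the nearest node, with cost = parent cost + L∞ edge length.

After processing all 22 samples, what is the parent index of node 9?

1. q=(10,10) nearest=0 d=10 new=(4,4) → add node 1 parent=0 cost=4
2. q=(11,7) nearest=1 d=7 new=(8,7) → blocked by [6,8]×[7,9], reject
3. q=(8,12) nearest=1 d=8 new=(8,8) → blocked by [6,8]×[7,9], reject
4. q=(3,2) nearest=1 d=2 new=(3,2) → add node 2 parent=1 cost=6
5. q=(9,4) nearest=1 d=5 new=(8,4) → add node 3 parent=1 cost=8
6. q=(1,8) nearest=1 d=4 new=(1,8) → add node 4 parent=1 cost=8
7. q=(11,3) nearest=3 d=3 new=(11,3) → blocked by [11,14]×[3,5], reject
8. q=(7,5) nearest=3 d=1 new=(7,5) → add node 5 parent=3 cost=9
9. q=(13,10) nearest=3 d=6 new=(12,8) → blocked by [9,11]×[5,8], reject
10. q=(10,3) nearest=3 d=2 new=(10,3) → add node 6 parent=3 cost=10
11. q=(1,7) nearest=4 d=1 new=(1,7) → add node 7 parent=4 cost=9
12. q=(9,10) nearest=5 d=5 new=(9,9) → blocked by [6,8]×[7,9], reject
13. q=(2,8) nearest=4 d=1 new=(2,8) → add node 8 parent=4 cost=9
14. q=(0,11) nearest=4 d=3 new=(0,11) → add node 9 parent=4 cost=11
15. q=(5,6) nearest=1 d=2 new=(5,6) → add node 10 parent=1 cost=6
16. q=(11,10) nearest=5 d=5 new=(11,9) → blocked by [9,11]×[5,8], reject
17. q=(14,4) nearest=6 d=4 new=(14,4) → blocked by [11,14]×[3,5], reject
18. q=(12,2) nearest=6 d=2 new=(12,2) → add node 11 parent=6 cost=12
19. q=(1,12) nearest=9 d=1 new=(1,12) → add node 12 parent=9 cost=12
20. q=(1,12) nearest=12 d=0 → coincident, reject
21. q=(7,2) nearest=3 d=2 new=(7,2) → add node 13 parent=3 cost=10
22. q=(0,7) nearest=4 d=1 new=(0,7) → add node 14 parent=4 cost=9

Parent of node 9: 4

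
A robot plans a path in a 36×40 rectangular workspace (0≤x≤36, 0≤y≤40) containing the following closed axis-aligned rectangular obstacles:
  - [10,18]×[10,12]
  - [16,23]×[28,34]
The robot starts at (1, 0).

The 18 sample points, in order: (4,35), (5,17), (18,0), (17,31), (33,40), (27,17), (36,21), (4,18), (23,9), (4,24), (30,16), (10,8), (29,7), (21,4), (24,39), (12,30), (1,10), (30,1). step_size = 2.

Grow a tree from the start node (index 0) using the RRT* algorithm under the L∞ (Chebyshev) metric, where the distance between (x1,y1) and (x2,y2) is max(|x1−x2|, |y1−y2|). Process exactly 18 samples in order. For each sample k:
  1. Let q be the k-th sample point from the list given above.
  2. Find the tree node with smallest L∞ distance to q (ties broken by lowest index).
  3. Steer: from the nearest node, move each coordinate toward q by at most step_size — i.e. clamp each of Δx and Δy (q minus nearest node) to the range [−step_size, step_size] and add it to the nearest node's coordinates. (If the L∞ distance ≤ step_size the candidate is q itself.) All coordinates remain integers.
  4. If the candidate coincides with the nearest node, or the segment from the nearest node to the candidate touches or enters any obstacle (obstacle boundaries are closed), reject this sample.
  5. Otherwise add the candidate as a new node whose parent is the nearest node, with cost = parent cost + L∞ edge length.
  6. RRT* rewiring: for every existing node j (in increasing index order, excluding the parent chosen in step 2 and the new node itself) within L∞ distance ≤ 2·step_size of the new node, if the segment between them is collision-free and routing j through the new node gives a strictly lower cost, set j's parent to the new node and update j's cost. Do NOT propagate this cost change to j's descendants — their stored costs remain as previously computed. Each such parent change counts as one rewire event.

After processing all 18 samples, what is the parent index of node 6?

1. q=(4,35) nearest=0 d=35 new=(3,2) → add node 1 parent=0 cost=2
2. q=(5,17) nearest=1 d=15 new=(5,4) → add node 2 parent=1 cost=4
3. q=(18,0) nearest=2 d=13 new=(7,2) → add node 3 parent=2 cost=6
4. q=(17,31) nearest=2 d=27 new=(7,6) → add node 4 parent=2 cost=6
5. q=(33,40) nearest=4 d=34 new=(9,8) → add node 5 parent=4 cost=8
6. q=(27,17) nearest=5 d=18 new=(11,10) → blocked by [10,18]×[10,12], reject
7. q=(36,21) nearest=5 d=27 new=(11,10) → blocked by [10,18]×[10,12], reject
8. q=(4,18) nearest=5 d=10 new=(7,10) → add node 6 parent=5 cost=10
9. q=(23,9) nearest=5 d=14 new=(11,9) → add node 7 parent=5 cost=10
10. q=(4,24) nearest=6 d=14 new=(5,12) → add node 8 parent=6 cost=12
11. q=(30,16) nearest=7 d=19 new=(13,11) → blocked by [10,18]×[10,12], reject
12. q=(10,8) nearest=5 d=1 new=(10,8) → add node 9 parent=5 cost=9
13. q=(29,7) nearest=7 d=18 new=(13,7) → add node 10 parent=7 cost=12
14. q=(21,4) nearest=10 d=8 new=(15,5) → add node 11 parent=10 cost=14
15. q=(24,39) nearest=8 d=27 new=(7,14) → add node 12 parent=8 cost=14
16. q=(12,30) nearest=12 d=16 new=(9,16) → add node 13 parent=12 cost=16
17. q=(1,10) nearest=8 d=4 new=(3,10) → add node 14 parent=8 cost=14
18. q=(30,1) nearest=11 d=15 new=(17,3) → add node 15 parent=11 cost=16

Parent of node 6: 5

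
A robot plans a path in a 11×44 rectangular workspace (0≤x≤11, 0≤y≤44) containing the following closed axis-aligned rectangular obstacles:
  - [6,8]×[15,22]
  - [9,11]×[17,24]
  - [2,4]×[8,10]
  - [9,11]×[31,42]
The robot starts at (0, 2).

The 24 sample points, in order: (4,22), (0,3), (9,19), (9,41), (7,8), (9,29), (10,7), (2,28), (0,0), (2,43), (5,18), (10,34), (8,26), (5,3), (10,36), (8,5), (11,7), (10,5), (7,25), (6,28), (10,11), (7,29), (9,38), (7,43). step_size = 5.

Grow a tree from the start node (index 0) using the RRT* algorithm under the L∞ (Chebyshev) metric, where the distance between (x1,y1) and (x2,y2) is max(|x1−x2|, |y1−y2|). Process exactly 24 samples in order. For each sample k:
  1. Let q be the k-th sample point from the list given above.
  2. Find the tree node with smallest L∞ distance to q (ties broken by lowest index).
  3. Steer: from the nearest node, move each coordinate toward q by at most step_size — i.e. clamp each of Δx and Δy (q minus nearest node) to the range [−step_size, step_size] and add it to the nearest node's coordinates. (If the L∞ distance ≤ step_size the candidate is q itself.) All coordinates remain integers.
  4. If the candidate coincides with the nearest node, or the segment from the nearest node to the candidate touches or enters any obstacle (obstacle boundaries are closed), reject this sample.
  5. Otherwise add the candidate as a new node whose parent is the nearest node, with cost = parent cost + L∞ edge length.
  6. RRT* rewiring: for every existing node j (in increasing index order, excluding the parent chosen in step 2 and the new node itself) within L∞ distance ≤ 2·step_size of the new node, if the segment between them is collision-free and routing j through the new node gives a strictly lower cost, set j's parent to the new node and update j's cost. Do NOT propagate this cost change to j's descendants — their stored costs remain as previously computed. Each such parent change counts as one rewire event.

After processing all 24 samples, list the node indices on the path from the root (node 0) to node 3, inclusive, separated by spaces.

Path: 0 1 3

1. q=(4,22) nearest=0 d=20 new=(4,7) → add node 1 parent=0 cost=5
2. q=(0,3) nearest=0 d=1 new=(0,3) → add node 2 parent=0 cost=1
3. q=(9,19) nearest=1 d=12 new=(9,12) → add node 3 parent=1 cost=10
4. q=(9,41) nearest=3 d=29 new=(9,17) → blocked by [9,11]×[17,24], reject
5. q=(7,8) nearest=1 d=3 new=(7,8) → add node 4 parent=1 cost=8
6. q=(9,29) nearest=3 d=17 new=(9,17) → blocked by [9,11]×[17,24], reject
7. q=(10,7) nearest=4 d=3 new=(10,7) → add node 5 parent=4 cost=11
8. q=(2,28) nearest=3 d=16 new=(4,17) → blocked by [6,8]×[15,22], reject
9. q=(0,0) nearest=0 d=2 new=(0,0) → add node 6 parent=0 cost=2
10. q=(2,43) nearest=3 d=31 new=(4,17) → blocked by [6,8]×[15,22], reject
11. q=(5,18) nearest=3 d=6 new=(5,17) → blocked by [6,8]×[15,22], reject
12. q=(10,34) nearest=3 d=22 new=(10,17) → blocked by [9,11]×[17,24], reject
13. q=(8,26) nearest=3 d=14 new=(8,17) → blocked by [6,8]×[15,22], reject
14. q=(5,3) nearest=1 d=4 new=(5,3) → add node 7 parent=1 cost=9
15. q=(10,36) nearest=3 d=24 new=(10,17) → blocked by [9,11]×[17,24], reject
16. q=(8,5) nearest=5 d=2 new=(8,5) → add node 8 parent=5 cost=13
17. q=(11,7) nearest=5 d=1 new=(11,7) → add node 9 parent=5 cost=12
18. q=(10,5) nearest=5 d=2 new=(10,5) → add node 10 parent=5 cost=13
19. q=(7,25) nearest=3 d=13 new=(7,17) → blocked by [6,8]×[15,22], reject
20. q=(6,28) nearest=3 d=16 new=(6,17) → blocked by [6,8]×[15,22], reject
21. q=(10,11) nearest=3 d=1 new=(10,11) → add node 11 parent=3 cost=11
22. q=(7,29) nearest=3 d=17 new=(7,17) → blocked by [6,8]×[15,22], reject
23. q=(9,38) nearest=3 d=26 new=(9,17) → blocked by [9,11]×[17,24], reject
24. q=(7,43) nearest=3 d=31 new=(7,17) → blocked by [6,8]×[15,22], reject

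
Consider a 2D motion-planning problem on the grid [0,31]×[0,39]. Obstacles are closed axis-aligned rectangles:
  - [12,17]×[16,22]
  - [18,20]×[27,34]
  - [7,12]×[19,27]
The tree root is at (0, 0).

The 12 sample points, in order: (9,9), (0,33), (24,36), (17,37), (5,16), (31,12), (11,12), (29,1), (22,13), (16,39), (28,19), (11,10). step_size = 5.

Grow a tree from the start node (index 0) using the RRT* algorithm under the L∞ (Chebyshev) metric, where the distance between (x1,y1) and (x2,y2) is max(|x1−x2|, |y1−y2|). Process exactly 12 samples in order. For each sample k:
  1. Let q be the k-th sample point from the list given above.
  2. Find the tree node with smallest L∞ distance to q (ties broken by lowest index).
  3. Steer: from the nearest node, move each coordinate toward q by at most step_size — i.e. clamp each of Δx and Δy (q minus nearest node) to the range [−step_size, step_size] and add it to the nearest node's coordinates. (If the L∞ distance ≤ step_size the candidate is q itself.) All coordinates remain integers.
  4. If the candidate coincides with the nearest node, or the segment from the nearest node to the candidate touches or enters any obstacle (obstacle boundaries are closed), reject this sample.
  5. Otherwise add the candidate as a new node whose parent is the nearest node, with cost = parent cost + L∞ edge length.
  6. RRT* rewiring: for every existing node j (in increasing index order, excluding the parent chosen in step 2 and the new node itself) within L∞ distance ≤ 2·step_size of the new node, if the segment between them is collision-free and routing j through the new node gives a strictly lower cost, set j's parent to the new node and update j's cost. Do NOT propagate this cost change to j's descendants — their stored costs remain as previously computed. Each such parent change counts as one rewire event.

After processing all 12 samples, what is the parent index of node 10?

1. q=(9,9) nearest=0 d=9 new=(5,5) → add node 1 parent=0 cost=5
2. q=(0,33) nearest=1 d=28 new=(0,10) → add node 2 parent=1 cost=10
3. q=(24,36) nearest=2 d=26 new=(5,15) → add node 3 parent=2 cost=15
4. q=(17,37) nearest=3 d=22 new=(10,20) → blocked by [7,12]×[19,27], reject
5. q=(5,16) nearest=3 d=1 new=(5,16) → add node 4 parent=3 cost=16
6. q=(31,12) nearest=1 d=26 new=(10,10) → add node 5 parent=1 cost=10
7. q=(11,12) nearest=5 d=2 new=(11,12) → add node 6 parent=5 cost=12
8. q=(29,1) nearest=6 d=18 new=(16,7) → add node 7 parent=6 cost=17
9. q=(22,13) nearest=7 d=6 new=(21,12) → add node 8 parent=7 cost=22
10. q=(16,39) nearest=4 d=23 new=(10,21) → blocked by [7,12]×[19,27], reject
11. q=(28,19) nearest=8 d=7 new=(26,17) → add node 9 parent=8 cost=27
12. q=(11,10) nearest=5 d=1 new=(11,10) → add node 10 parent=5 cost=11; rewire 7→10 (16<17); rewire 8→10 (21<22)

Parent of node 10: 5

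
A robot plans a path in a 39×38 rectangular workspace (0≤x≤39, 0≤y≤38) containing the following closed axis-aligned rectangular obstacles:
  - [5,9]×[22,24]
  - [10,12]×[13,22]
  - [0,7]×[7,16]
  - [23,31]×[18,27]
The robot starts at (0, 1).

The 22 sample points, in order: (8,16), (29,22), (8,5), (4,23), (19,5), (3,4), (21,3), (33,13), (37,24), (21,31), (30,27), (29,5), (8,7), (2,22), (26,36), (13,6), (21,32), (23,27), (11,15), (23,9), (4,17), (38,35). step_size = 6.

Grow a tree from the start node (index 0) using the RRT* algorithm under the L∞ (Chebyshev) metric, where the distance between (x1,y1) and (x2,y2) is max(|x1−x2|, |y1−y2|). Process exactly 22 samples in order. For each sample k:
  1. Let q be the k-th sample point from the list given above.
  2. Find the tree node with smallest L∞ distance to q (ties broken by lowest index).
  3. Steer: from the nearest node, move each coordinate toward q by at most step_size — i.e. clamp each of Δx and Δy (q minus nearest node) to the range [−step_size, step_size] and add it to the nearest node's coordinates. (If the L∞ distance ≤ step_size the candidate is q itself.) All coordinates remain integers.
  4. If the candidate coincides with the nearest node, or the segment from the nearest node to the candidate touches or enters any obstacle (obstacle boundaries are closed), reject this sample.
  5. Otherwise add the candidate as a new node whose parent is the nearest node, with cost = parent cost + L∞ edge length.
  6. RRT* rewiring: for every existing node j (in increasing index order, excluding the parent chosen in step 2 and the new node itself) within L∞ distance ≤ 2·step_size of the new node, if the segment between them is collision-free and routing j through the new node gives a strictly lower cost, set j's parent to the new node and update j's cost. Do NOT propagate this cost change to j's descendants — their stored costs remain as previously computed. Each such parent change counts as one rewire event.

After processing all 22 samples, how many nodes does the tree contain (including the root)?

Node count: 12

1. q=(8,16) nearest=0 d=15 new=(6,7) → blocked by [0,7]×[7,16], reject
2. q=(29,22) nearest=0 d=29 new=(6,7) → blocked by [0,7]×[7,16], reject
3. q=(8,5) nearest=0 d=8 new=(6,5) → add node 1 parent=0 cost=6
4. q=(4,23) nearest=1 d=18 new=(4,11) → blocked by [0,7]×[7,16], reject
5. q=(19,5) nearest=1 d=13 new=(12,5) → add node 2 parent=1 cost=12
6. q=(3,4) nearest=0 d=3 new=(3,4) → add node 3 parent=0 cost=3
7. q=(21,3) nearest=2 d=9 new=(18,3) → add node 4 parent=2 cost=18
8. q=(33,13) nearest=4 d=15 new=(24,9) → add node 5 parent=4 cost=24
9. q=(37,24) nearest=5 d=15 new=(30,15) → add node 6 parent=5 cost=30
10. q=(21,31) nearest=6 d=16 new=(24,21) → blocked by [23,31]×[18,27], reject
11. q=(30,27) nearest=6 d=12 new=(30,21) → blocked by [23,31]×[18,27], reject
12. q=(29,5) nearest=5 d=5 new=(29,5) → add node 7 parent=5 cost=29
13. q=(8,7) nearest=1 d=2 new=(8,7) → add node 8 parent=1 cost=8
14. q=(2,22) nearest=8 d=15 new=(2,13) → blocked by [0,7]×[7,16], reject
15. q=(26,36) nearest=6 d=21 new=(26,21) → blocked by [23,31]×[18,27], reject
16. q=(13,6) nearest=2 d=1 new=(13,6) → add node 9 parent=2 cost=13
17. q=(21,32) nearest=6 d=17 new=(24,21) → blocked by [23,31]×[18,27], reject
18. q=(23,27) nearest=6 d=12 new=(24,21) → blocked by [23,31]×[18,27], reject
19. q=(11,15) nearest=8 d=8 new=(11,13) → blocked by [10,12]×[13,22], reject
20. q=(23,9) nearest=5 d=1 new=(23,9) → add node 10 parent=5 cost=25
21. q=(4,17) nearest=8 d=10 new=(4,13) → blocked by [0,7]×[7,16], reject
22. q=(38,35) nearest=6 d=20 new=(36,21) → add node 11 parent=6 cost=36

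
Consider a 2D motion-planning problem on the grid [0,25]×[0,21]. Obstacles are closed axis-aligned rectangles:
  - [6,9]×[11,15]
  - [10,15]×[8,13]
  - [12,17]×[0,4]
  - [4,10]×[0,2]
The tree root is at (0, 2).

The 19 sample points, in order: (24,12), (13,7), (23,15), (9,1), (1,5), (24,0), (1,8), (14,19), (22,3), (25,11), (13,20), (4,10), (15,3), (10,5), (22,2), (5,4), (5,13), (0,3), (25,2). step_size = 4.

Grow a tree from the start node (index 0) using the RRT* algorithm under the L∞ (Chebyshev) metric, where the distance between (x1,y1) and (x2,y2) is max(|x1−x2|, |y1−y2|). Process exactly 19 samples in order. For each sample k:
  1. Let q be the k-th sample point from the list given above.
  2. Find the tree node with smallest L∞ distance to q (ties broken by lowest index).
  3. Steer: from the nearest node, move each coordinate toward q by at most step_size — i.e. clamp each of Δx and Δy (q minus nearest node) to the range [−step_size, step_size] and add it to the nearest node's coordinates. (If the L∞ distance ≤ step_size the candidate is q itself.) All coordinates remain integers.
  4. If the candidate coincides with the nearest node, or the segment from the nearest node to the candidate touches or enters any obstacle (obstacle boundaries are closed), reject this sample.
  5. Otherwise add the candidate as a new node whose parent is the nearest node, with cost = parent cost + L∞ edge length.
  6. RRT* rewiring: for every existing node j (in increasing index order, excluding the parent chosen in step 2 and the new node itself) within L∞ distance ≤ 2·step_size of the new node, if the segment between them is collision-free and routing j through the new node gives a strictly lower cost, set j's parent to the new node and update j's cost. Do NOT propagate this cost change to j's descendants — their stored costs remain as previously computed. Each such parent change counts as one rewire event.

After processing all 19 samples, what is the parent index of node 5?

Parent of node 5: 4

1. q=(24,12) nearest=0 d=24 new=(4,6) → add node 1 parent=0 cost=4
2. q=(13,7) nearest=1 d=9 new=(8,7) → add node 2 parent=1 cost=8
3. q=(23,15) nearest=2 d=15 new=(12,11) → blocked by [10,15]×[8,13], reject
4. q=(9,1) nearest=1 d=5 new=(8,2) → blocked by [4,10]×[0,2], reject
5. q=(1,5) nearest=0 d=3 new=(1,5) → add node 3 parent=0 cost=3
6. q=(24,0) nearest=2 d=16 new=(12,3) → blocked by [12,17]×[0,4], reject
7. q=(1,8) nearest=1 d=3 new=(1,8) → add node 4 parent=1 cost=7
8. q=(14,19) nearest=2 d=12 new=(12,11) → blocked by [10,15]×[8,13], reject
9. q=(22,3) nearest=2 d=14 new=(12,3) → blocked by [12,17]×[0,4], reject
10. q=(25,11) nearest=2 d=17 new=(12,11) → blocked by [10,15]×[8,13], reject
11. q=(13,20) nearest=4 d=12 new=(5,12) → add node 5 parent=4 cost=11
12. q=(4,10) nearest=5 d=2 new=(4,10) → add node 6 parent=5 cost=13
13. q=(15,3) nearest=2 d=7 new=(12,3) → blocked by [12,17]×[0,4], reject
14. q=(10,5) nearest=2 d=2 new=(10,5) → add node 7 parent=2 cost=10
15. q=(22,2) nearest=7 d=12 new=(14,2) → blocked by [12,17]×[0,4], reject
16. q=(5,4) nearest=1 d=2 new=(5,4) → add node 8 parent=1 cost=6; rewire 6→8 (12<13)
17. q=(5,13) nearest=5 d=1 new=(5,13) → add node 9 parent=5 cost=12
18. q=(0,3) nearest=0 d=1 new=(0,3) → add node 10 parent=0 cost=1; rewire 4→10 (6<7); rewire 6→10 (8<12)
19. q=(25,2) nearest=7 d=15 new=(14,2) → blocked by [12,17]×[0,4], reject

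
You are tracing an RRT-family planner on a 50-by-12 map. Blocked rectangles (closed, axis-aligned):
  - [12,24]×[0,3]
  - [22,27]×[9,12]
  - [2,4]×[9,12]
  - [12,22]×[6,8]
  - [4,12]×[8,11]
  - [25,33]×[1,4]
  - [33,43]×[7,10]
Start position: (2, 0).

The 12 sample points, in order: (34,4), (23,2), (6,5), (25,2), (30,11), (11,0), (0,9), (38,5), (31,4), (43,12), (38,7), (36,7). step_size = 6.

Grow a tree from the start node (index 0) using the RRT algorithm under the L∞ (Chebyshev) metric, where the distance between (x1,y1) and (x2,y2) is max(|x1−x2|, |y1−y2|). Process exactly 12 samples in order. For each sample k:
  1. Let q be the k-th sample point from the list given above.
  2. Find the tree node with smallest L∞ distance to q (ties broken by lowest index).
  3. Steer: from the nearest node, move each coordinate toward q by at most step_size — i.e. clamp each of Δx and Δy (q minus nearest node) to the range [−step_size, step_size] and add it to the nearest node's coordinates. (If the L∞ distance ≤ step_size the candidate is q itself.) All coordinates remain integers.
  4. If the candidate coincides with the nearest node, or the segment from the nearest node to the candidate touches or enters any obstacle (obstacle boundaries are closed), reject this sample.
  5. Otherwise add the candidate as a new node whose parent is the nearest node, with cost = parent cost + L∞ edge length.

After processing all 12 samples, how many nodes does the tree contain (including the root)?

1. q=(34,4) nearest=0 d=32 new=(8,4) → add node 1 parent=0 cost=6
2. q=(23,2) nearest=1 d=15 new=(14,2) → blocked by [12,24]×[0,3], reject
3. q=(6,5) nearest=1 d=2 new=(6,5) → add node 2 parent=1 cost=8
4. q=(25,2) nearest=1 d=17 new=(14,2) → blocked by [12,24]×[0,3], reject
5. q=(30,11) nearest=1 d=22 new=(14,10) → blocked by [12,22]×[6,8], reject
6. q=(11,0) nearest=1 d=4 new=(11,0) → add node 3 parent=1 cost=10
7. q=(0,9) nearest=2 d=6 new=(0,9) → add node 4 parent=2 cost=14
8. q=(38,5) nearest=3 d=27 new=(17,5) → blocked by [12,24]×[0,3], reject
9. q=(31,4) nearest=3 d=20 new=(17,4) → blocked by [12,24]×[0,3], reject
10. q=(43,12) nearest=3 d=32 new=(17,6) → blocked by [12,24]×[0,3], reject
11. q=(38,7) nearest=3 d=27 new=(17,6) → blocked by [12,24]×[0,3], reject
12. q=(36,7) nearest=3 d=25 new=(17,6) → blocked by [12,24]×[0,3], reject

Node count: 5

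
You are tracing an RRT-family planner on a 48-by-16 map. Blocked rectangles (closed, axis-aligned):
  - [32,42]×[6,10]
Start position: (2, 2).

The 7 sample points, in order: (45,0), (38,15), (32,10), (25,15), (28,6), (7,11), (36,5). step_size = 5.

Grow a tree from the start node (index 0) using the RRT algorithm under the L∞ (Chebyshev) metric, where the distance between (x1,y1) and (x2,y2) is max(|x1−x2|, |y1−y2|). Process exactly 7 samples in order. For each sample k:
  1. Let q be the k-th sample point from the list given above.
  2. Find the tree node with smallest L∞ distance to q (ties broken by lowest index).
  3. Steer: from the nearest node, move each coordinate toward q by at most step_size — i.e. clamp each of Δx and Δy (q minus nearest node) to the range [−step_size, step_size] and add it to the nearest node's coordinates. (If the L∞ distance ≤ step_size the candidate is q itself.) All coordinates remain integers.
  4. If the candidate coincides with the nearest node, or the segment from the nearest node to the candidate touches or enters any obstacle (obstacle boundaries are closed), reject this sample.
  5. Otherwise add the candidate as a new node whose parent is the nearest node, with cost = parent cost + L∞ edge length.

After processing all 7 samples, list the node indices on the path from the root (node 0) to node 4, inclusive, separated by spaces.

Path: 0 1 2 3 4

1. q=(45,0) nearest=0 d=43 new=(7,0) → add node 1 parent=0 cost=5
2. q=(38,15) nearest=1 d=31 new=(12,5) → add node 2 parent=1 cost=10
3. q=(32,10) nearest=2 d=20 new=(17,10) → add node 3 parent=2 cost=15
4. q=(25,15) nearest=3 d=8 new=(22,15) → add node 4 parent=3 cost=20
5. q=(28,6) nearest=4 d=9 new=(27,10) → add node 5 parent=4 cost=25
6. q=(7,11) nearest=2 d=6 new=(7,10) → add node 6 parent=2 cost=15
7. q=(36,5) nearest=5 d=9 new=(32,5) → add node 7 parent=5 cost=30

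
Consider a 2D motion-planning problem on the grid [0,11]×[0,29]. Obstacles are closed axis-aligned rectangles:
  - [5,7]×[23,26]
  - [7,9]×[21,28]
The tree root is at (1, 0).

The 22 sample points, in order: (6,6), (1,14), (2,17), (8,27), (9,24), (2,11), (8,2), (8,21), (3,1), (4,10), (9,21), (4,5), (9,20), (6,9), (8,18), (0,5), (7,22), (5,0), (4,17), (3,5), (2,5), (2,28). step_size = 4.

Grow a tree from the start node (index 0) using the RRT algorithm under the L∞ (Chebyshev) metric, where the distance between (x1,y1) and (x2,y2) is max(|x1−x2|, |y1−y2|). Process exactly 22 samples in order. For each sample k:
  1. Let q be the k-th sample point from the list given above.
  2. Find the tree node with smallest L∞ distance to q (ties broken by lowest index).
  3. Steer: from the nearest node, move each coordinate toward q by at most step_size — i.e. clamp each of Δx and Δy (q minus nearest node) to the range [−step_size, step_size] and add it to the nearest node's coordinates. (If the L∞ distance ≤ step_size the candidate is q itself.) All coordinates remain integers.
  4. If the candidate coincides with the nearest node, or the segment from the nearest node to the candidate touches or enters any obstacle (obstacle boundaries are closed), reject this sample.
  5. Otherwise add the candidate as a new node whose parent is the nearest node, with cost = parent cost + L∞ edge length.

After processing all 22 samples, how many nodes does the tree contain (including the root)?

1. q=(6,6) nearest=0 d=6 new=(5,4) → add node 1 parent=0 cost=4
2. q=(1,14) nearest=1 d=10 new=(1,8) → add node 2 parent=1 cost=8
3. q=(2,17) nearest=2 d=9 new=(2,12) → add node 3 parent=2 cost=12
4. q=(8,27) nearest=3 d=15 new=(6,16) → add node 4 parent=3 cost=16
5. q=(9,24) nearest=4 d=8 new=(9,20) → add node 5 parent=4 cost=20
6. q=(2,11) nearest=3 d=1 new=(2,11) → add node 6 parent=3 cost=13
7. q=(8,2) nearest=1 d=3 new=(8,2) → add node 7 parent=1 cost=7
8. q=(8,21) nearest=5 d=1 new=(8,21) → blocked by [7,9]×[21,28], reject
9. q=(3,1) nearest=0 d=2 new=(3,1) → add node 8 parent=0 cost=2
10. q=(4,10) nearest=3 d=2 new=(4,10) → add node 9 parent=3 cost=14
11. q=(9,21) nearest=5 d=1 new=(9,21) → blocked by [7,9]×[21,28], reject
12. q=(4,5) nearest=1 d=1 new=(4,5) → add node 10 parent=1 cost=5
13. q=(9,20) nearest=5 d=0 → coincident, reject
14. q=(6,9) nearest=9 d=2 new=(6,9) → add node 11 parent=9 cost=16
15. q=(8,18) nearest=4 d=2 new=(8,18) → add node 12 parent=4 cost=18
16. q=(0,5) nearest=2 d=3 new=(0,5) → add node 13 parent=2 cost=11
17. q=(7,22) nearest=5 d=2 new=(7,22) → blocked by [7,9]×[21,28], reject
18. q=(5,0) nearest=8 d=2 new=(5,0) → add node 14 parent=8 cost=4
19. q=(4,17) nearest=4 d=2 new=(4,17) → add node 15 parent=4 cost=18
20. q=(3,5) nearest=10 d=1 new=(3,5) → add node 16 parent=10 cost=6
21. q=(2,5) nearest=16 d=1 new=(2,5) → add node 17 parent=16 cost=7
22. q=(2,28) nearest=5 d=8 new=(5,24) → blocked by [5,7]×[23,26], reject

Node count: 18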